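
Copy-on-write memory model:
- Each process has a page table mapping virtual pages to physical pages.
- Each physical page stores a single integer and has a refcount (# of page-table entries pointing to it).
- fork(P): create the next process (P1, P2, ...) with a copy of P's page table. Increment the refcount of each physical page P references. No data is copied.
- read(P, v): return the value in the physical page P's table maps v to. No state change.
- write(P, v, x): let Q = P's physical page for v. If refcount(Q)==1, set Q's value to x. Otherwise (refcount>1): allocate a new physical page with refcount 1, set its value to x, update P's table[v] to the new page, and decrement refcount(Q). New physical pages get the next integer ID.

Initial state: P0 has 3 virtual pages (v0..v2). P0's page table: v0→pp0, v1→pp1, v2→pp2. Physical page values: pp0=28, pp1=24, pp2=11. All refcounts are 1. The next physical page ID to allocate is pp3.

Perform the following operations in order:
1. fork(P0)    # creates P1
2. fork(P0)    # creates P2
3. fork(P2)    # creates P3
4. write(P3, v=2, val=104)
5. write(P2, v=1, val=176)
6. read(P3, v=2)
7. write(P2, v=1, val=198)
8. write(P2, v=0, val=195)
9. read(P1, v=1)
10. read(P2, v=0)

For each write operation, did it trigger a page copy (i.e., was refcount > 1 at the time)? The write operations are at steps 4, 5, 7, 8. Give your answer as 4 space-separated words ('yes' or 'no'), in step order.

Op 1: fork(P0) -> P1. 3 ppages; refcounts: pp0:2 pp1:2 pp2:2
Op 2: fork(P0) -> P2. 3 ppages; refcounts: pp0:3 pp1:3 pp2:3
Op 3: fork(P2) -> P3. 3 ppages; refcounts: pp0:4 pp1:4 pp2:4
Op 4: write(P3, v2, 104). refcount(pp2)=4>1 -> COPY to pp3. 4 ppages; refcounts: pp0:4 pp1:4 pp2:3 pp3:1
Op 5: write(P2, v1, 176). refcount(pp1)=4>1 -> COPY to pp4. 5 ppages; refcounts: pp0:4 pp1:3 pp2:3 pp3:1 pp4:1
Op 6: read(P3, v2) -> 104. No state change.
Op 7: write(P2, v1, 198). refcount(pp4)=1 -> write in place. 5 ppages; refcounts: pp0:4 pp1:3 pp2:3 pp3:1 pp4:1
Op 8: write(P2, v0, 195). refcount(pp0)=4>1 -> COPY to pp5. 6 ppages; refcounts: pp0:3 pp1:3 pp2:3 pp3:1 pp4:1 pp5:1
Op 9: read(P1, v1) -> 24. No state change.
Op 10: read(P2, v0) -> 195. No state change.

yes yes no yes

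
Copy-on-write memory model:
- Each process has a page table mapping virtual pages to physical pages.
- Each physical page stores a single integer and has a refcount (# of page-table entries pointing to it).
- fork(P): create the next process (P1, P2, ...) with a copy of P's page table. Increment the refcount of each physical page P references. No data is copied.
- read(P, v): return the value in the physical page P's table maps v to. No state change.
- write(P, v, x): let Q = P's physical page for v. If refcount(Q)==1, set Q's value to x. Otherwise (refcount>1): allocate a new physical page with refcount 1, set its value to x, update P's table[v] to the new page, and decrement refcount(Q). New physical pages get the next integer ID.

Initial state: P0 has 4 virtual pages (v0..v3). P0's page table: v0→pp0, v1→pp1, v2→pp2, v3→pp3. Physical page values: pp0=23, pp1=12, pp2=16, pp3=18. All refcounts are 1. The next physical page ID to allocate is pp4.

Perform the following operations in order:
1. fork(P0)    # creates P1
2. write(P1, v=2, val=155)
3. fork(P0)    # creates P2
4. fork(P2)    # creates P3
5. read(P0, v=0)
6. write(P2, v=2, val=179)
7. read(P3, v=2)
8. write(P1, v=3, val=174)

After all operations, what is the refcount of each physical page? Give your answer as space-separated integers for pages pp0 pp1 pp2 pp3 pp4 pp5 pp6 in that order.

Op 1: fork(P0) -> P1. 4 ppages; refcounts: pp0:2 pp1:2 pp2:2 pp3:2
Op 2: write(P1, v2, 155). refcount(pp2)=2>1 -> COPY to pp4. 5 ppages; refcounts: pp0:2 pp1:2 pp2:1 pp3:2 pp4:1
Op 3: fork(P0) -> P2. 5 ppages; refcounts: pp0:3 pp1:3 pp2:2 pp3:3 pp4:1
Op 4: fork(P2) -> P3. 5 ppages; refcounts: pp0:4 pp1:4 pp2:3 pp3:4 pp4:1
Op 5: read(P0, v0) -> 23. No state change.
Op 6: write(P2, v2, 179). refcount(pp2)=3>1 -> COPY to pp5. 6 ppages; refcounts: pp0:4 pp1:4 pp2:2 pp3:4 pp4:1 pp5:1
Op 7: read(P3, v2) -> 16. No state change.
Op 8: write(P1, v3, 174). refcount(pp3)=4>1 -> COPY to pp6. 7 ppages; refcounts: pp0:4 pp1:4 pp2:2 pp3:3 pp4:1 pp5:1 pp6:1

Answer: 4 4 2 3 1 1 1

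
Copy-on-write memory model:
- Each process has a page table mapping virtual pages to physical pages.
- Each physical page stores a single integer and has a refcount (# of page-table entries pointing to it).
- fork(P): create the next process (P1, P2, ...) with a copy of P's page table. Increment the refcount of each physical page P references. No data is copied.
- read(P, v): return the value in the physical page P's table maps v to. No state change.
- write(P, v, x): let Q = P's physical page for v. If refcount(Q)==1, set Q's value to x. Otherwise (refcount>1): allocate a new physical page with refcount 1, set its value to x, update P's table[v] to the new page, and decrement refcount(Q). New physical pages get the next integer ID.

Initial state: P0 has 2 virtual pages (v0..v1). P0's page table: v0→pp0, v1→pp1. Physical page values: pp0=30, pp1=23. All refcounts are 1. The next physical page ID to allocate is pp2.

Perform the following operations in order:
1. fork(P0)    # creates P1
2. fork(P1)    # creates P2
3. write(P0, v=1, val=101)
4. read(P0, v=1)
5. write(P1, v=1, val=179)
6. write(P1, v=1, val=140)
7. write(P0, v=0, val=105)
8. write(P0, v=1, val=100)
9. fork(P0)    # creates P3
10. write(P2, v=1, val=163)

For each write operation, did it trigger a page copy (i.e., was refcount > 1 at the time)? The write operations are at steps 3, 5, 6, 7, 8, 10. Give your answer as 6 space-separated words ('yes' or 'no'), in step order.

Op 1: fork(P0) -> P1. 2 ppages; refcounts: pp0:2 pp1:2
Op 2: fork(P1) -> P2. 2 ppages; refcounts: pp0:3 pp1:3
Op 3: write(P0, v1, 101). refcount(pp1)=3>1 -> COPY to pp2. 3 ppages; refcounts: pp0:3 pp1:2 pp2:1
Op 4: read(P0, v1) -> 101. No state change.
Op 5: write(P1, v1, 179). refcount(pp1)=2>1 -> COPY to pp3. 4 ppages; refcounts: pp0:3 pp1:1 pp2:1 pp3:1
Op 6: write(P1, v1, 140). refcount(pp3)=1 -> write in place. 4 ppages; refcounts: pp0:3 pp1:1 pp2:1 pp3:1
Op 7: write(P0, v0, 105). refcount(pp0)=3>1 -> COPY to pp4. 5 ppages; refcounts: pp0:2 pp1:1 pp2:1 pp3:1 pp4:1
Op 8: write(P0, v1, 100). refcount(pp2)=1 -> write in place. 5 ppages; refcounts: pp0:2 pp1:1 pp2:1 pp3:1 pp4:1
Op 9: fork(P0) -> P3. 5 ppages; refcounts: pp0:2 pp1:1 pp2:2 pp3:1 pp4:2
Op 10: write(P2, v1, 163). refcount(pp1)=1 -> write in place. 5 ppages; refcounts: pp0:2 pp1:1 pp2:2 pp3:1 pp4:2

yes yes no yes no no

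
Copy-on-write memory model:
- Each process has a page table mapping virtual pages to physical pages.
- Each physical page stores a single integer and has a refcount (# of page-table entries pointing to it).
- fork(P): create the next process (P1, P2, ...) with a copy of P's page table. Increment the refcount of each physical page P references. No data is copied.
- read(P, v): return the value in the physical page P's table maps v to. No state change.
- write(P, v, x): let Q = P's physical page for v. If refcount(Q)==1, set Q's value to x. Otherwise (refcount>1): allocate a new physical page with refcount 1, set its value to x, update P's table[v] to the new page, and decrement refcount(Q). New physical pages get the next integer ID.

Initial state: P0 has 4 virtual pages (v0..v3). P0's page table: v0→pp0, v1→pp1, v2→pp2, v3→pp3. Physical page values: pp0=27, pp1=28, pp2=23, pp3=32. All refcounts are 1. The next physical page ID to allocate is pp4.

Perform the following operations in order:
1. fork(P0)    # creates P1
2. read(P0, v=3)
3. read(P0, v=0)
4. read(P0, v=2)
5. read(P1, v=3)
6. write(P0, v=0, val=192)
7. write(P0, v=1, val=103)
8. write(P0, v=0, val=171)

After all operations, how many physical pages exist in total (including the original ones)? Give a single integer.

Answer: 6

Derivation:
Op 1: fork(P0) -> P1. 4 ppages; refcounts: pp0:2 pp1:2 pp2:2 pp3:2
Op 2: read(P0, v3) -> 32. No state change.
Op 3: read(P0, v0) -> 27. No state change.
Op 4: read(P0, v2) -> 23. No state change.
Op 5: read(P1, v3) -> 32. No state change.
Op 6: write(P0, v0, 192). refcount(pp0)=2>1 -> COPY to pp4. 5 ppages; refcounts: pp0:1 pp1:2 pp2:2 pp3:2 pp4:1
Op 7: write(P0, v1, 103). refcount(pp1)=2>1 -> COPY to pp5. 6 ppages; refcounts: pp0:1 pp1:1 pp2:2 pp3:2 pp4:1 pp5:1
Op 8: write(P0, v0, 171). refcount(pp4)=1 -> write in place. 6 ppages; refcounts: pp0:1 pp1:1 pp2:2 pp3:2 pp4:1 pp5:1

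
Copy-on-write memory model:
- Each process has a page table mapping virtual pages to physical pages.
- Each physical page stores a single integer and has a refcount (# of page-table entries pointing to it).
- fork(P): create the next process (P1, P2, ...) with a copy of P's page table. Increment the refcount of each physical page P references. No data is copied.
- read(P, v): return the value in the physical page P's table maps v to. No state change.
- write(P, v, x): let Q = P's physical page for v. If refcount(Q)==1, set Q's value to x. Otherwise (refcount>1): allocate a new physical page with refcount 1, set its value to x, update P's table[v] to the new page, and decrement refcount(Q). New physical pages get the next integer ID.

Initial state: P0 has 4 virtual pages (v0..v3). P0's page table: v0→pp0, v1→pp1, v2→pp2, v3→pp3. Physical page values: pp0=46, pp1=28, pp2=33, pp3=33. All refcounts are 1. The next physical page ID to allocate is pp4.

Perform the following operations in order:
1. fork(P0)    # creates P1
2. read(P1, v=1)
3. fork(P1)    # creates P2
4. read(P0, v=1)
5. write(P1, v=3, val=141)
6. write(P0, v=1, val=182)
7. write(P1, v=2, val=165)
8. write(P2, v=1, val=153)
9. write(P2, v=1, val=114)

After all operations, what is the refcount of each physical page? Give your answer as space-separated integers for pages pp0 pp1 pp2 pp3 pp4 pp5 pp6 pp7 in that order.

Answer: 3 1 2 2 1 1 1 1

Derivation:
Op 1: fork(P0) -> P1. 4 ppages; refcounts: pp0:2 pp1:2 pp2:2 pp3:2
Op 2: read(P1, v1) -> 28. No state change.
Op 3: fork(P1) -> P2. 4 ppages; refcounts: pp0:3 pp1:3 pp2:3 pp3:3
Op 4: read(P0, v1) -> 28. No state change.
Op 5: write(P1, v3, 141). refcount(pp3)=3>1 -> COPY to pp4. 5 ppages; refcounts: pp0:3 pp1:3 pp2:3 pp3:2 pp4:1
Op 6: write(P0, v1, 182). refcount(pp1)=3>1 -> COPY to pp5. 6 ppages; refcounts: pp0:3 pp1:2 pp2:3 pp3:2 pp4:1 pp5:1
Op 7: write(P1, v2, 165). refcount(pp2)=3>1 -> COPY to pp6. 7 ppages; refcounts: pp0:3 pp1:2 pp2:2 pp3:2 pp4:1 pp5:1 pp6:1
Op 8: write(P2, v1, 153). refcount(pp1)=2>1 -> COPY to pp7. 8 ppages; refcounts: pp0:3 pp1:1 pp2:2 pp3:2 pp4:1 pp5:1 pp6:1 pp7:1
Op 9: write(P2, v1, 114). refcount(pp7)=1 -> write in place. 8 ppages; refcounts: pp0:3 pp1:1 pp2:2 pp3:2 pp4:1 pp5:1 pp6:1 pp7:1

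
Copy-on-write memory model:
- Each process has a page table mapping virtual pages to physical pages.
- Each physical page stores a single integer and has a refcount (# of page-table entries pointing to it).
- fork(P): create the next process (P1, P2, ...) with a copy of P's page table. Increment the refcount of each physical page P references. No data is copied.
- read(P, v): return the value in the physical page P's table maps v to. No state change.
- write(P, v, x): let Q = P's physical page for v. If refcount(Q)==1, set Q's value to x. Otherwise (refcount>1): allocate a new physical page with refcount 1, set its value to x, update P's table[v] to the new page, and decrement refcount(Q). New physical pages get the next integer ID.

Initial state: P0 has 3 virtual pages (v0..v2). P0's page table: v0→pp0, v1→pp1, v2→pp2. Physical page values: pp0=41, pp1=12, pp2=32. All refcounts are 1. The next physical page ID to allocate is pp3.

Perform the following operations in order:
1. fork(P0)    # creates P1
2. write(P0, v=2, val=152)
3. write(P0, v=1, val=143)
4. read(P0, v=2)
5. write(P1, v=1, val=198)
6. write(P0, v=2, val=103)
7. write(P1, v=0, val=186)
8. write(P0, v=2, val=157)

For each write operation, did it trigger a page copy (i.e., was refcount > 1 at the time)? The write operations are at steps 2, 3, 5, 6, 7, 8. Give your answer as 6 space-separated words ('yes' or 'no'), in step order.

Op 1: fork(P0) -> P1. 3 ppages; refcounts: pp0:2 pp1:2 pp2:2
Op 2: write(P0, v2, 152). refcount(pp2)=2>1 -> COPY to pp3. 4 ppages; refcounts: pp0:2 pp1:2 pp2:1 pp3:1
Op 3: write(P0, v1, 143). refcount(pp1)=2>1 -> COPY to pp4. 5 ppages; refcounts: pp0:2 pp1:1 pp2:1 pp3:1 pp4:1
Op 4: read(P0, v2) -> 152. No state change.
Op 5: write(P1, v1, 198). refcount(pp1)=1 -> write in place. 5 ppages; refcounts: pp0:2 pp1:1 pp2:1 pp3:1 pp4:1
Op 6: write(P0, v2, 103). refcount(pp3)=1 -> write in place. 5 ppages; refcounts: pp0:2 pp1:1 pp2:1 pp3:1 pp4:1
Op 7: write(P1, v0, 186). refcount(pp0)=2>1 -> COPY to pp5. 6 ppages; refcounts: pp0:1 pp1:1 pp2:1 pp3:1 pp4:1 pp5:1
Op 8: write(P0, v2, 157). refcount(pp3)=1 -> write in place. 6 ppages; refcounts: pp0:1 pp1:1 pp2:1 pp3:1 pp4:1 pp5:1

yes yes no no yes no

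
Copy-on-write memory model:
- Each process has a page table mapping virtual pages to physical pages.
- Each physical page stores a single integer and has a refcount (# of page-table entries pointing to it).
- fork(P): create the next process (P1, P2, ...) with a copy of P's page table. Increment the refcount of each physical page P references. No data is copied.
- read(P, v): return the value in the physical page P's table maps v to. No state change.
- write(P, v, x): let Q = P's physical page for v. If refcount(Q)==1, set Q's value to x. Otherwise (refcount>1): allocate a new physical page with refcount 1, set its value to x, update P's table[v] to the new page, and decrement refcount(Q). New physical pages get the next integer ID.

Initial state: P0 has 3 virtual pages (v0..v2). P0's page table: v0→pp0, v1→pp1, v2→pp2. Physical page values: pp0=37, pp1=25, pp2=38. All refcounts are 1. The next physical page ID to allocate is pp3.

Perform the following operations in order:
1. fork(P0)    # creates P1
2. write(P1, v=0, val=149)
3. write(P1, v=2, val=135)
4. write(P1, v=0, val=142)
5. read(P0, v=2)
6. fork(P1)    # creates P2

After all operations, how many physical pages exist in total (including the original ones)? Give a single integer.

Op 1: fork(P0) -> P1. 3 ppages; refcounts: pp0:2 pp1:2 pp2:2
Op 2: write(P1, v0, 149). refcount(pp0)=2>1 -> COPY to pp3. 4 ppages; refcounts: pp0:1 pp1:2 pp2:2 pp3:1
Op 3: write(P1, v2, 135). refcount(pp2)=2>1 -> COPY to pp4. 5 ppages; refcounts: pp0:1 pp1:2 pp2:1 pp3:1 pp4:1
Op 4: write(P1, v0, 142). refcount(pp3)=1 -> write in place. 5 ppages; refcounts: pp0:1 pp1:2 pp2:1 pp3:1 pp4:1
Op 5: read(P0, v2) -> 38. No state change.
Op 6: fork(P1) -> P2. 5 ppages; refcounts: pp0:1 pp1:3 pp2:1 pp3:2 pp4:2

Answer: 5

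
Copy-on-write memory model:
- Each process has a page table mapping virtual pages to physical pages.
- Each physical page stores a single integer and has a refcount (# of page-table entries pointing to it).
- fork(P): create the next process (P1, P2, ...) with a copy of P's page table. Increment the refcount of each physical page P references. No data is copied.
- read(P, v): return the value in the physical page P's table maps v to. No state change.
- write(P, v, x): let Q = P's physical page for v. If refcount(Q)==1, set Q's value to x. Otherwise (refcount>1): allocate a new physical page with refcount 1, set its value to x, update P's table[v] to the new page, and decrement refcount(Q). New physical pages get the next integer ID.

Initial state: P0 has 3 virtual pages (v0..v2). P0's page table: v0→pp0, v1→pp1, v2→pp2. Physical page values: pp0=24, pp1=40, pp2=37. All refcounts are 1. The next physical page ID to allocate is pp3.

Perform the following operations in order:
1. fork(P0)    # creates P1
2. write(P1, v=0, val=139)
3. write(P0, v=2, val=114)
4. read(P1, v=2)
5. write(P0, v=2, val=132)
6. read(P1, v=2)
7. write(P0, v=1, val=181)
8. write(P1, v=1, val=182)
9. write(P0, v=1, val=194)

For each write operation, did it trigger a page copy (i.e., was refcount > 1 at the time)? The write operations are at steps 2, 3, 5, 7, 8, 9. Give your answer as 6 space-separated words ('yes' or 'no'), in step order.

Op 1: fork(P0) -> P1. 3 ppages; refcounts: pp0:2 pp1:2 pp2:2
Op 2: write(P1, v0, 139). refcount(pp0)=2>1 -> COPY to pp3. 4 ppages; refcounts: pp0:1 pp1:2 pp2:2 pp3:1
Op 3: write(P0, v2, 114). refcount(pp2)=2>1 -> COPY to pp4. 5 ppages; refcounts: pp0:1 pp1:2 pp2:1 pp3:1 pp4:1
Op 4: read(P1, v2) -> 37. No state change.
Op 5: write(P0, v2, 132). refcount(pp4)=1 -> write in place. 5 ppages; refcounts: pp0:1 pp1:2 pp2:1 pp3:1 pp4:1
Op 6: read(P1, v2) -> 37. No state change.
Op 7: write(P0, v1, 181). refcount(pp1)=2>1 -> COPY to pp5. 6 ppages; refcounts: pp0:1 pp1:1 pp2:1 pp3:1 pp4:1 pp5:1
Op 8: write(P1, v1, 182). refcount(pp1)=1 -> write in place. 6 ppages; refcounts: pp0:1 pp1:1 pp2:1 pp3:1 pp4:1 pp5:1
Op 9: write(P0, v1, 194). refcount(pp5)=1 -> write in place. 6 ppages; refcounts: pp0:1 pp1:1 pp2:1 pp3:1 pp4:1 pp5:1

yes yes no yes no no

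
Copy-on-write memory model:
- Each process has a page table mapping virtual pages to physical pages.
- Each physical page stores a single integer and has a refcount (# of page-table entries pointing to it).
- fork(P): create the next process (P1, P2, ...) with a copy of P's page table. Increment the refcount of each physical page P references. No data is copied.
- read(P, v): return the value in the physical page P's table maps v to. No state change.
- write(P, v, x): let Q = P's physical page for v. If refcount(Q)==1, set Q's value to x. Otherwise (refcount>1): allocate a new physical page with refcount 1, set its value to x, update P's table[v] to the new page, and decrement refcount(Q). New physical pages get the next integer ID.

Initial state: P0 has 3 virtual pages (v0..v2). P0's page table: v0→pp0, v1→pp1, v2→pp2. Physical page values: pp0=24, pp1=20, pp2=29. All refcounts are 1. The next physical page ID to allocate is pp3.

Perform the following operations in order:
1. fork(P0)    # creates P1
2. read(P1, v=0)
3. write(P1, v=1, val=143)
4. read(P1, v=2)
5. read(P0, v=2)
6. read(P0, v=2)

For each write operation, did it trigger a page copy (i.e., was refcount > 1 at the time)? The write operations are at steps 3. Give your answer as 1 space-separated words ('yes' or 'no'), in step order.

Op 1: fork(P0) -> P1. 3 ppages; refcounts: pp0:2 pp1:2 pp2:2
Op 2: read(P1, v0) -> 24. No state change.
Op 3: write(P1, v1, 143). refcount(pp1)=2>1 -> COPY to pp3. 4 ppages; refcounts: pp0:2 pp1:1 pp2:2 pp3:1
Op 4: read(P1, v2) -> 29. No state change.
Op 5: read(P0, v2) -> 29. No state change.
Op 6: read(P0, v2) -> 29. No state change.

yes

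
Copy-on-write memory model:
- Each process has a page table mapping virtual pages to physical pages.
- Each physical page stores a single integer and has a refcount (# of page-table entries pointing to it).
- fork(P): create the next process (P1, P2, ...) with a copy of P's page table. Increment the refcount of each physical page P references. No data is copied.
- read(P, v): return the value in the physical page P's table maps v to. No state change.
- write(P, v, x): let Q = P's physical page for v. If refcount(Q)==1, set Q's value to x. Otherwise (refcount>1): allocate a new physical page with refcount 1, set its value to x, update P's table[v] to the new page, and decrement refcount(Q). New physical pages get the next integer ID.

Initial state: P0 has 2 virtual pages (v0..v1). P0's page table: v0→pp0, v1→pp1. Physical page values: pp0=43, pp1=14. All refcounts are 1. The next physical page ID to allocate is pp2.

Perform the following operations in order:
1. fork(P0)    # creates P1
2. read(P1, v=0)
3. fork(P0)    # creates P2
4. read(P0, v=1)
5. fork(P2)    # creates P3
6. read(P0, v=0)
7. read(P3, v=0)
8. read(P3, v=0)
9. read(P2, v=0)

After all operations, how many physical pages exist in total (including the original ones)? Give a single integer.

Answer: 2

Derivation:
Op 1: fork(P0) -> P1. 2 ppages; refcounts: pp0:2 pp1:2
Op 2: read(P1, v0) -> 43. No state change.
Op 3: fork(P0) -> P2. 2 ppages; refcounts: pp0:3 pp1:3
Op 4: read(P0, v1) -> 14. No state change.
Op 5: fork(P2) -> P3. 2 ppages; refcounts: pp0:4 pp1:4
Op 6: read(P0, v0) -> 43. No state change.
Op 7: read(P3, v0) -> 43. No state change.
Op 8: read(P3, v0) -> 43. No state change.
Op 9: read(P2, v0) -> 43. No state change.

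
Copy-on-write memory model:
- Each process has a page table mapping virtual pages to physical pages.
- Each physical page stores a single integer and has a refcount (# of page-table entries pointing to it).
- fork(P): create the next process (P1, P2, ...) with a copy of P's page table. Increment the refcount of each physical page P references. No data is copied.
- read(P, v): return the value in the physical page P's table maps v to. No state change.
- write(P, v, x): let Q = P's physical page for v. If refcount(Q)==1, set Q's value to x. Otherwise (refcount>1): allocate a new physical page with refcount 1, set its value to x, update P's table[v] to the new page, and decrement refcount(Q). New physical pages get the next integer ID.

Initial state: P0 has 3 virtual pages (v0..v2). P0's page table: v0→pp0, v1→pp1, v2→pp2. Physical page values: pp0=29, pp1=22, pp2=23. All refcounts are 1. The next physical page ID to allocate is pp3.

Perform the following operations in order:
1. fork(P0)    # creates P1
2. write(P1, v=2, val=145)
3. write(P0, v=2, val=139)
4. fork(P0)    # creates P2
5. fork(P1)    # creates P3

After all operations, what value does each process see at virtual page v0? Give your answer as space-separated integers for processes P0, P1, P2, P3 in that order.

Op 1: fork(P0) -> P1. 3 ppages; refcounts: pp0:2 pp1:2 pp2:2
Op 2: write(P1, v2, 145). refcount(pp2)=2>1 -> COPY to pp3. 4 ppages; refcounts: pp0:2 pp1:2 pp2:1 pp3:1
Op 3: write(P0, v2, 139). refcount(pp2)=1 -> write in place. 4 ppages; refcounts: pp0:2 pp1:2 pp2:1 pp3:1
Op 4: fork(P0) -> P2. 4 ppages; refcounts: pp0:3 pp1:3 pp2:2 pp3:1
Op 5: fork(P1) -> P3. 4 ppages; refcounts: pp0:4 pp1:4 pp2:2 pp3:2
P0: v0 -> pp0 = 29
P1: v0 -> pp0 = 29
P2: v0 -> pp0 = 29
P3: v0 -> pp0 = 29

Answer: 29 29 29 29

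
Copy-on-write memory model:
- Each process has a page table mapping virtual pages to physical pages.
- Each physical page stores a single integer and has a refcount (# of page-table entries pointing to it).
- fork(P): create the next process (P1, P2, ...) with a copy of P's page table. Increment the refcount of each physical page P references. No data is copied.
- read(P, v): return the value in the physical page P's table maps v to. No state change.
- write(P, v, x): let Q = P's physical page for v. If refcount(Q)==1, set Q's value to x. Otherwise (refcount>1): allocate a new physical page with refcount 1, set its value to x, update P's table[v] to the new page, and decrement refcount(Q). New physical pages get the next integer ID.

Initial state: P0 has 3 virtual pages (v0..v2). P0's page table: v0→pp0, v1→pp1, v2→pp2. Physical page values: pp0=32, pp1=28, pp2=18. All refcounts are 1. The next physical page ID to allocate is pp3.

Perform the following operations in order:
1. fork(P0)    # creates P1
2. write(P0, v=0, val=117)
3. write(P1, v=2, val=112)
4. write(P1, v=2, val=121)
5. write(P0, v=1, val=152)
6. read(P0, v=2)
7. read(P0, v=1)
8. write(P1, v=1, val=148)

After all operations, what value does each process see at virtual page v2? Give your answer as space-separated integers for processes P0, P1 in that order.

Answer: 18 121

Derivation:
Op 1: fork(P0) -> P1. 3 ppages; refcounts: pp0:2 pp1:2 pp2:2
Op 2: write(P0, v0, 117). refcount(pp0)=2>1 -> COPY to pp3. 4 ppages; refcounts: pp0:1 pp1:2 pp2:2 pp3:1
Op 3: write(P1, v2, 112). refcount(pp2)=2>1 -> COPY to pp4. 5 ppages; refcounts: pp0:1 pp1:2 pp2:1 pp3:1 pp4:1
Op 4: write(P1, v2, 121). refcount(pp4)=1 -> write in place. 5 ppages; refcounts: pp0:1 pp1:2 pp2:1 pp3:1 pp4:1
Op 5: write(P0, v1, 152). refcount(pp1)=2>1 -> COPY to pp5. 6 ppages; refcounts: pp0:1 pp1:1 pp2:1 pp3:1 pp4:1 pp5:1
Op 6: read(P0, v2) -> 18. No state change.
Op 7: read(P0, v1) -> 152. No state change.
Op 8: write(P1, v1, 148). refcount(pp1)=1 -> write in place. 6 ppages; refcounts: pp0:1 pp1:1 pp2:1 pp3:1 pp4:1 pp5:1
P0: v2 -> pp2 = 18
P1: v2 -> pp4 = 121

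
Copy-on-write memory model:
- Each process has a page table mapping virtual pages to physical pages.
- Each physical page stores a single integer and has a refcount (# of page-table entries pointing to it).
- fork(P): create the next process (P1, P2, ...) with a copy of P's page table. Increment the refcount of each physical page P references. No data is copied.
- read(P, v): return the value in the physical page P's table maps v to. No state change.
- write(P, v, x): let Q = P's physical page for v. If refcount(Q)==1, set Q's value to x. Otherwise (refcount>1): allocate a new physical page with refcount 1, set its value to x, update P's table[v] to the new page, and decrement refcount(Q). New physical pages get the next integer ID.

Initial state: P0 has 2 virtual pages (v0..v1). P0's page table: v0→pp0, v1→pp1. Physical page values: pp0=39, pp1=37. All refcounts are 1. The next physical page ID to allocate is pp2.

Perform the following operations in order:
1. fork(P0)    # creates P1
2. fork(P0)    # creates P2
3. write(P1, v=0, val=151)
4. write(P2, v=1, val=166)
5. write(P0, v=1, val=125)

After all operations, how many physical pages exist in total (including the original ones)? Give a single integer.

Answer: 5

Derivation:
Op 1: fork(P0) -> P1. 2 ppages; refcounts: pp0:2 pp1:2
Op 2: fork(P0) -> P2. 2 ppages; refcounts: pp0:3 pp1:3
Op 3: write(P1, v0, 151). refcount(pp0)=3>1 -> COPY to pp2. 3 ppages; refcounts: pp0:2 pp1:3 pp2:1
Op 4: write(P2, v1, 166). refcount(pp1)=3>1 -> COPY to pp3. 4 ppages; refcounts: pp0:2 pp1:2 pp2:1 pp3:1
Op 5: write(P0, v1, 125). refcount(pp1)=2>1 -> COPY to pp4. 5 ppages; refcounts: pp0:2 pp1:1 pp2:1 pp3:1 pp4:1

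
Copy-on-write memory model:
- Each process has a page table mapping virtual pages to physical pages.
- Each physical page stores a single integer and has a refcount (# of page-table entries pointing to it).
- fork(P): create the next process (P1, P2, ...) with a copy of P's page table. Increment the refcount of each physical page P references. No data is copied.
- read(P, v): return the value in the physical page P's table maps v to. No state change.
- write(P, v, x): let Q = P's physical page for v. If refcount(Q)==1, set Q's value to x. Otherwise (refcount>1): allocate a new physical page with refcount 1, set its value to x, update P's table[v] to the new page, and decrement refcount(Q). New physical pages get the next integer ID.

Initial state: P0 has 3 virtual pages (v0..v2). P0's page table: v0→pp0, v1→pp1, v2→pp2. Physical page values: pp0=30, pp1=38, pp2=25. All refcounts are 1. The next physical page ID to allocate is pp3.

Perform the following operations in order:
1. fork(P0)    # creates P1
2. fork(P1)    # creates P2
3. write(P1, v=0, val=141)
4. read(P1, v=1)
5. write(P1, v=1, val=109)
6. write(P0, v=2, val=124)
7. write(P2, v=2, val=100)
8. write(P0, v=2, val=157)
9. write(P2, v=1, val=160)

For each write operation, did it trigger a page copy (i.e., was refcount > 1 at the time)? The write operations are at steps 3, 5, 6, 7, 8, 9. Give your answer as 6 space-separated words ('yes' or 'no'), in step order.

Op 1: fork(P0) -> P1. 3 ppages; refcounts: pp0:2 pp1:2 pp2:2
Op 2: fork(P1) -> P2. 3 ppages; refcounts: pp0:3 pp1:3 pp2:3
Op 3: write(P1, v0, 141). refcount(pp0)=3>1 -> COPY to pp3. 4 ppages; refcounts: pp0:2 pp1:3 pp2:3 pp3:1
Op 4: read(P1, v1) -> 38. No state change.
Op 5: write(P1, v1, 109). refcount(pp1)=3>1 -> COPY to pp4. 5 ppages; refcounts: pp0:2 pp1:2 pp2:3 pp3:1 pp4:1
Op 6: write(P0, v2, 124). refcount(pp2)=3>1 -> COPY to pp5. 6 ppages; refcounts: pp0:2 pp1:2 pp2:2 pp3:1 pp4:1 pp5:1
Op 7: write(P2, v2, 100). refcount(pp2)=2>1 -> COPY to pp6. 7 ppages; refcounts: pp0:2 pp1:2 pp2:1 pp3:1 pp4:1 pp5:1 pp6:1
Op 8: write(P0, v2, 157). refcount(pp5)=1 -> write in place. 7 ppages; refcounts: pp0:2 pp1:2 pp2:1 pp3:1 pp4:1 pp5:1 pp6:1
Op 9: write(P2, v1, 160). refcount(pp1)=2>1 -> COPY to pp7. 8 ppages; refcounts: pp0:2 pp1:1 pp2:1 pp3:1 pp4:1 pp5:1 pp6:1 pp7:1

yes yes yes yes no yes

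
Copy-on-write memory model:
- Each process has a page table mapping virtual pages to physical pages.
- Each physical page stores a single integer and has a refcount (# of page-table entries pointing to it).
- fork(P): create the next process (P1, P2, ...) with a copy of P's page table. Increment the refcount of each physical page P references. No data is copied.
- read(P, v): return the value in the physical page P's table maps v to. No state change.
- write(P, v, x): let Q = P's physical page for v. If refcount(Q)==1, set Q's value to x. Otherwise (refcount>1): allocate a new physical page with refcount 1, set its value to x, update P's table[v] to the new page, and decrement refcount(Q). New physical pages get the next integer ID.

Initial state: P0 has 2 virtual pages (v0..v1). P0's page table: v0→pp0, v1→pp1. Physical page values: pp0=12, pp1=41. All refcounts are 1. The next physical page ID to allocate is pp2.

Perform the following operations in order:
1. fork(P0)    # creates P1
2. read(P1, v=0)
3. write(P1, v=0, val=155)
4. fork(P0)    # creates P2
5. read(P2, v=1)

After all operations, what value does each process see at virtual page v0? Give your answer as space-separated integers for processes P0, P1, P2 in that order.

Answer: 12 155 12

Derivation:
Op 1: fork(P0) -> P1. 2 ppages; refcounts: pp0:2 pp1:2
Op 2: read(P1, v0) -> 12. No state change.
Op 3: write(P1, v0, 155). refcount(pp0)=2>1 -> COPY to pp2. 3 ppages; refcounts: pp0:1 pp1:2 pp2:1
Op 4: fork(P0) -> P2. 3 ppages; refcounts: pp0:2 pp1:3 pp2:1
Op 5: read(P2, v1) -> 41. No state change.
P0: v0 -> pp0 = 12
P1: v0 -> pp2 = 155
P2: v0 -> pp0 = 12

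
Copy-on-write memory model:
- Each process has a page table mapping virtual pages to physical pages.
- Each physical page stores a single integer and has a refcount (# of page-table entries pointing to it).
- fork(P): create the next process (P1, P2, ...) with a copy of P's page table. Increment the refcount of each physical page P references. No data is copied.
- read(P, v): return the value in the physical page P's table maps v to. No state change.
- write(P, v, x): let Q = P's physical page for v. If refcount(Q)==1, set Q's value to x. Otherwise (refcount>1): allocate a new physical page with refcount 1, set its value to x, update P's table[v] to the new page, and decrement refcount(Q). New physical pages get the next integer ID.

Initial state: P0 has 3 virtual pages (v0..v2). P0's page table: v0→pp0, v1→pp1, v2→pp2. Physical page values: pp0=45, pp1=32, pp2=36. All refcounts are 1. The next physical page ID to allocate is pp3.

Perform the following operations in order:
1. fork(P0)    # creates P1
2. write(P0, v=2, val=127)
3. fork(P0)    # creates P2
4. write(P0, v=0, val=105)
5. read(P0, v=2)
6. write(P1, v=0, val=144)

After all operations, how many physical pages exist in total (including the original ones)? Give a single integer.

Op 1: fork(P0) -> P1. 3 ppages; refcounts: pp0:2 pp1:2 pp2:2
Op 2: write(P0, v2, 127). refcount(pp2)=2>1 -> COPY to pp3. 4 ppages; refcounts: pp0:2 pp1:2 pp2:1 pp3:1
Op 3: fork(P0) -> P2. 4 ppages; refcounts: pp0:3 pp1:3 pp2:1 pp3:2
Op 4: write(P0, v0, 105). refcount(pp0)=3>1 -> COPY to pp4. 5 ppages; refcounts: pp0:2 pp1:3 pp2:1 pp3:2 pp4:1
Op 5: read(P0, v2) -> 127. No state change.
Op 6: write(P1, v0, 144). refcount(pp0)=2>1 -> COPY to pp5. 6 ppages; refcounts: pp0:1 pp1:3 pp2:1 pp3:2 pp4:1 pp5:1

Answer: 6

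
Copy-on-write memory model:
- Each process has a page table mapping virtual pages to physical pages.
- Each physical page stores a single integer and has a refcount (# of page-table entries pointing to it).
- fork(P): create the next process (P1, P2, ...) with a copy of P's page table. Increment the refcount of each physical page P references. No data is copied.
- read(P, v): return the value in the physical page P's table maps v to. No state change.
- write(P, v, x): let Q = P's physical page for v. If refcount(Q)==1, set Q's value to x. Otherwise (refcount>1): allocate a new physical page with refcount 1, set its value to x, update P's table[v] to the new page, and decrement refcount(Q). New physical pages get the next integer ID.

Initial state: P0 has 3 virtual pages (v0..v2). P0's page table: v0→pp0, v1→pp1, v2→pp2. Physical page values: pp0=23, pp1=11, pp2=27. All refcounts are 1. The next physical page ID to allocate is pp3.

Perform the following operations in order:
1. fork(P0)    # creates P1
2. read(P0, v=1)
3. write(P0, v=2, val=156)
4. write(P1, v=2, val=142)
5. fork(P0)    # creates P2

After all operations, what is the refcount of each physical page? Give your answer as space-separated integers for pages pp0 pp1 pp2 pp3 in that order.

Answer: 3 3 1 2

Derivation:
Op 1: fork(P0) -> P1. 3 ppages; refcounts: pp0:2 pp1:2 pp2:2
Op 2: read(P0, v1) -> 11. No state change.
Op 3: write(P0, v2, 156). refcount(pp2)=2>1 -> COPY to pp3. 4 ppages; refcounts: pp0:2 pp1:2 pp2:1 pp3:1
Op 4: write(P1, v2, 142). refcount(pp2)=1 -> write in place. 4 ppages; refcounts: pp0:2 pp1:2 pp2:1 pp3:1
Op 5: fork(P0) -> P2. 4 ppages; refcounts: pp0:3 pp1:3 pp2:1 pp3:2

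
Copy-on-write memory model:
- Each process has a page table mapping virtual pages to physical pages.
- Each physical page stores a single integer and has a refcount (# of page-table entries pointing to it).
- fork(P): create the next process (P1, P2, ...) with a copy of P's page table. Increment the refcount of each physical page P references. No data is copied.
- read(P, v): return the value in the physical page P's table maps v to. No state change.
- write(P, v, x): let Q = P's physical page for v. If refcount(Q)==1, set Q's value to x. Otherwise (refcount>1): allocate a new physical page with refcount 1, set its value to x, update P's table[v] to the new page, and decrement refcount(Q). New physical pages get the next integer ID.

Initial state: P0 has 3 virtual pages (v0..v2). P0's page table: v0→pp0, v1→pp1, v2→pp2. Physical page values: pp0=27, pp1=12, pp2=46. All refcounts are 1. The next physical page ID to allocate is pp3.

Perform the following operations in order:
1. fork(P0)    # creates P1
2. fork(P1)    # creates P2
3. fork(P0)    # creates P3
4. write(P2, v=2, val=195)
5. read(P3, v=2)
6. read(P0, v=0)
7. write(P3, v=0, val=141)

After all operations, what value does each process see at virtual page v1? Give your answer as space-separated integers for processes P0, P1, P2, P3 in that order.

Answer: 12 12 12 12

Derivation:
Op 1: fork(P0) -> P1. 3 ppages; refcounts: pp0:2 pp1:2 pp2:2
Op 2: fork(P1) -> P2. 3 ppages; refcounts: pp0:3 pp1:3 pp2:3
Op 3: fork(P0) -> P3. 3 ppages; refcounts: pp0:4 pp1:4 pp2:4
Op 4: write(P2, v2, 195). refcount(pp2)=4>1 -> COPY to pp3. 4 ppages; refcounts: pp0:4 pp1:4 pp2:3 pp3:1
Op 5: read(P3, v2) -> 46. No state change.
Op 6: read(P0, v0) -> 27. No state change.
Op 7: write(P3, v0, 141). refcount(pp0)=4>1 -> COPY to pp4. 5 ppages; refcounts: pp0:3 pp1:4 pp2:3 pp3:1 pp4:1
P0: v1 -> pp1 = 12
P1: v1 -> pp1 = 12
P2: v1 -> pp1 = 12
P3: v1 -> pp1 = 12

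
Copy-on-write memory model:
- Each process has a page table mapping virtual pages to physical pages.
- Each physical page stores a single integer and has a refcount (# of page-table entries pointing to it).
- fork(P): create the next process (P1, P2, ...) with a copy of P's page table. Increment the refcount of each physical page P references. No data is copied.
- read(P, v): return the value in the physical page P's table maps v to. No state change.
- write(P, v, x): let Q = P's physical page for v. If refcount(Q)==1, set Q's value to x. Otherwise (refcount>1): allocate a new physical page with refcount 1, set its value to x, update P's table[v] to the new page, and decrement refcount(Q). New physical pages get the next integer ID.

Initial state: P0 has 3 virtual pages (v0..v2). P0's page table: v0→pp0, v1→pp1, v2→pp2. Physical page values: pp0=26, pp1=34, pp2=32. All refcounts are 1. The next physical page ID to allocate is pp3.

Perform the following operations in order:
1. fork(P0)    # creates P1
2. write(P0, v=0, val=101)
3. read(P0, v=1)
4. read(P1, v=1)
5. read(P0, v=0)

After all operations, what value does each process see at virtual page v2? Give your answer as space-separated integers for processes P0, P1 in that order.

Answer: 32 32

Derivation:
Op 1: fork(P0) -> P1. 3 ppages; refcounts: pp0:2 pp1:2 pp2:2
Op 2: write(P0, v0, 101). refcount(pp0)=2>1 -> COPY to pp3. 4 ppages; refcounts: pp0:1 pp1:2 pp2:2 pp3:1
Op 3: read(P0, v1) -> 34. No state change.
Op 4: read(P1, v1) -> 34. No state change.
Op 5: read(P0, v0) -> 101. No state change.
P0: v2 -> pp2 = 32
P1: v2 -> pp2 = 32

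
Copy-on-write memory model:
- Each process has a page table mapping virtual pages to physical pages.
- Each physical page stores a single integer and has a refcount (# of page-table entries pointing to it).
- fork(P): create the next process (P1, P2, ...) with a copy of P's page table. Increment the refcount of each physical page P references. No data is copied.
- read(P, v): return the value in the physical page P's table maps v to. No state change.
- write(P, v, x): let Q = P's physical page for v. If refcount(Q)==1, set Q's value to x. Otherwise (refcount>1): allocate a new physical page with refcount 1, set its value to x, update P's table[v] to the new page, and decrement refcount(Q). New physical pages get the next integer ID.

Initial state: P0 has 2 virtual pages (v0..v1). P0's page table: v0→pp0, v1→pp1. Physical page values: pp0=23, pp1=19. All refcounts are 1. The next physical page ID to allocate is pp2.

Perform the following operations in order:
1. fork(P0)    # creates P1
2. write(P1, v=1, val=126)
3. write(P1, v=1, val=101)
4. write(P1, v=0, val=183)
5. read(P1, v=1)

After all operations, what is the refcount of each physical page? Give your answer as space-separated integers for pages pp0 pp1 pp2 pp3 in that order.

Answer: 1 1 1 1

Derivation:
Op 1: fork(P0) -> P1. 2 ppages; refcounts: pp0:2 pp1:2
Op 2: write(P1, v1, 126). refcount(pp1)=2>1 -> COPY to pp2. 3 ppages; refcounts: pp0:2 pp1:1 pp2:1
Op 3: write(P1, v1, 101). refcount(pp2)=1 -> write in place. 3 ppages; refcounts: pp0:2 pp1:1 pp2:1
Op 4: write(P1, v0, 183). refcount(pp0)=2>1 -> COPY to pp3. 4 ppages; refcounts: pp0:1 pp1:1 pp2:1 pp3:1
Op 5: read(P1, v1) -> 101. No state change.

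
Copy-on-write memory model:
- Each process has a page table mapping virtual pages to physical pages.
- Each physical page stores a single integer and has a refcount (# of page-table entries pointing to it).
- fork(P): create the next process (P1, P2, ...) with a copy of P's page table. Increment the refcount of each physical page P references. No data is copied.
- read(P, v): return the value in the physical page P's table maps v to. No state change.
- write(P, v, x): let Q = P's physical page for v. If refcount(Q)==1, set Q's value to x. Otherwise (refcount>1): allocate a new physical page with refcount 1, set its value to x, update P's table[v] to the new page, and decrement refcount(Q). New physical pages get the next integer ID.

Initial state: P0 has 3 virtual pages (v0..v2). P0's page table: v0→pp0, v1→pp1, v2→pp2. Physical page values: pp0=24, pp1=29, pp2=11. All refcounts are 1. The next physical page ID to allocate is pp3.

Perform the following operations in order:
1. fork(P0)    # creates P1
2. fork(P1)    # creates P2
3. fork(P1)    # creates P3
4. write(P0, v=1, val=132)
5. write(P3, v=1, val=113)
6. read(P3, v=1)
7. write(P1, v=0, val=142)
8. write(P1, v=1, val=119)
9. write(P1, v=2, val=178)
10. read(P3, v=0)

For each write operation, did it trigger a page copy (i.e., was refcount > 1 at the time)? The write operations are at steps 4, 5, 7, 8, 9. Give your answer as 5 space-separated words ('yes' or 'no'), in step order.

Op 1: fork(P0) -> P1. 3 ppages; refcounts: pp0:2 pp1:2 pp2:2
Op 2: fork(P1) -> P2. 3 ppages; refcounts: pp0:3 pp1:3 pp2:3
Op 3: fork(P1) -> P3. 3 ppages; refcounts: pp0:4 pp1:4 pp2:4
Op 4: write(P0, v1, 132). refcount(pp1)=4>1 -> COPY to pp3. 4 ppages; refcounts: pp0:4 pp1:3 pp2:4 pp3:1
Op 5: write(P3, v1, 113). refcount(pp1)=3>1 -> COPY to pp4. 5 ppages; refcounts: pp0:4 pp1:2 pp2:4 pp3:1 pp4:1
Op 6: read(P3, v1) -> 113. No state change.
Op 7: write(P1, v0, 142). refcount(pp0)=4>1 -> COPY to pp5. 6 ppages; refcounts: pp0:3 pp1:2 pp2:4 pp3:1 pp4:1 pp5:1
Op 8: write(P1, v1, 119). refcount(pp1)=2>1 -> COPY to pp6. 7 ppages; refcounts: pp0:3 pp1:1 pp2:4 pp3:1 pp4:1 pp5:1 pp6:1
Op 9: write(P1, v2, 178). refcount(pp2)=4>1 -> COPY to pp7. 8 ppages; refcounts: pp0:3 pp1:1 pp2:3 pp3:1 pp4:1 pp5:1 pp6:1 pp7:1
Op 10: read(P3, v0) -> 24. No state change.

yes yes yes yes yes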